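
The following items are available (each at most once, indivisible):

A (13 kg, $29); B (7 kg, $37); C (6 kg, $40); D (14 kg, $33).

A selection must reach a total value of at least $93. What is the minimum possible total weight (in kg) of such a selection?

26

Subsets with value ≥ 93, sorted by total weight:
- A+B+C: weight 26, value 106
- B+C+D: weight 27, value 110
- A+C+D: weight 33, value 102
- A+B+D: weight 34, value 99
Minimum weight: 26 kg.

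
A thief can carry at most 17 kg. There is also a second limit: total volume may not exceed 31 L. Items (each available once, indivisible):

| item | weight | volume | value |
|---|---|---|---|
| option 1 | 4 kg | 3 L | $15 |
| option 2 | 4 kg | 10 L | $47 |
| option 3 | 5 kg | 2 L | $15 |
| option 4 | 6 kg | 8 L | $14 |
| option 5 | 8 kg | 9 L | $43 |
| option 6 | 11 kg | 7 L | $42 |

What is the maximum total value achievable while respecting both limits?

Feasible sets respecting both limits:
- option 1+option 2+option 5: weight 16, volume 22, value 105
- option 2+option 3+option 5: weight 17, volume 21, value 105
- option 2+option 5: weight 12, volume 19, value 90
- option 2+option 6: weight 15, volume 17, value 89
Best: $105.

$105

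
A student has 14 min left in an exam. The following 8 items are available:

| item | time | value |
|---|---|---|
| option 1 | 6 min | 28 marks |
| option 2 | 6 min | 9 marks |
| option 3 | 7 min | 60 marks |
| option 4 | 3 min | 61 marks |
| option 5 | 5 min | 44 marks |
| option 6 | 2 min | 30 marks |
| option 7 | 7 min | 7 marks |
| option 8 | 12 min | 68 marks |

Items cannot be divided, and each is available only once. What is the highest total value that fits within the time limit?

Check high-value combinations within 14 min:
- option 3+option 4+option 6: time 7+3+2=12, value 60+61+30=151
- option 4+option 5+option 6: time 3+5+2=10, value 61+44+30=135
- option 3+option 5+option 6: time 7+5+2=14, value 60+44+30=134
- option 1+option 4+option 5: time 6+3+5=14, value 28+61+44=133
Best: 151 marks.

151 marks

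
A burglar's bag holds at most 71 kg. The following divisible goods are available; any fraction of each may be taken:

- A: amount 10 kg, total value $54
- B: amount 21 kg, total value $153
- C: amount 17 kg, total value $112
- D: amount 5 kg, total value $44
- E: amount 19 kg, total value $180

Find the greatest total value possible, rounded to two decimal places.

Take in order of value per unit:
- E (180/19 per unit): all 19 → value 180, running total 180.00
- D (44/5 per unit): all 5 → value 44, running total 224.00
- B (153/21 per unit): all 21 → value 153, running total 377.00
- C (112/17 per unit): all 17 → value 112, running total 489.00
- A (54/10 per unit): 9 of 10 → value 9×54/10 = 48.6000, running total 537.60
Total 537.60.

537.60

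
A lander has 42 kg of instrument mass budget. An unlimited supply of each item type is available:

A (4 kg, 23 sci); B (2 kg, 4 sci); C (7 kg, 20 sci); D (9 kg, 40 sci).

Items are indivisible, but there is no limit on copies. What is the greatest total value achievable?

234 sci

Best value-per-unit is A at 23/4; filling with it alone gives 10×23 = 230.
Optimal mix: 10×A + 1×B → mass 42, value 234.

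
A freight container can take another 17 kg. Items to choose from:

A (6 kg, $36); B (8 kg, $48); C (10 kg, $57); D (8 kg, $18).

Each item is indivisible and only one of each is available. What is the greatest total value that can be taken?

$93

Check high-value combinations within 17 kg:
- A+C: weight 6+10=16, value 36+57=93
- A+B: weight 6+8=14, value 36+48=84
- B+D: weight 8+8=16, value 48+18=66
Best: $93.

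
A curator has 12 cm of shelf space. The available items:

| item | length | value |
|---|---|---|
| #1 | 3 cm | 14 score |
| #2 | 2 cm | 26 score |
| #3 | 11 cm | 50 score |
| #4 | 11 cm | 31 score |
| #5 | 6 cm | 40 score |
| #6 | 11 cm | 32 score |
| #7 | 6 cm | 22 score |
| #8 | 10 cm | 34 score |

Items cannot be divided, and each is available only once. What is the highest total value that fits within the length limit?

80 score

Check high-value combinations within 12 cm:
- #1+#2+#5: length 3+2+6=11, value 14+26+40=80
- #2+#5: length 2+6=8, value 26+40=66
- #1+#2+#7: length 3+2+6=11, value 14+26+22=62
- #5+#7: length 6+6=12, value 40+22=62
- #2+#8: length 2+10=12, value 26+34=60
Best: 80 score.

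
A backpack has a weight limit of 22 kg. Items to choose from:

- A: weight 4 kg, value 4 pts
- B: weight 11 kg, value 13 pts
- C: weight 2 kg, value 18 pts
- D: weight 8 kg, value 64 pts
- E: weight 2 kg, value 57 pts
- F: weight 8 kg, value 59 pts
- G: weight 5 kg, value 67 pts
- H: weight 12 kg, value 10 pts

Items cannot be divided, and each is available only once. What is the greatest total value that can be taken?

210 pts

Check high-value combinations within 22 kg:
- A+C+D+E+G: weight 4+2+8+2+5=21, value 4+18+64+57+67=210
- C+D+E+G: weight 2+8+2+5=17, value 18+64+57+67=206
- A+C+E+F+G: weight 4+2+2+8+5=21, value 4+18+57+59+67=205
Best: 210 pts.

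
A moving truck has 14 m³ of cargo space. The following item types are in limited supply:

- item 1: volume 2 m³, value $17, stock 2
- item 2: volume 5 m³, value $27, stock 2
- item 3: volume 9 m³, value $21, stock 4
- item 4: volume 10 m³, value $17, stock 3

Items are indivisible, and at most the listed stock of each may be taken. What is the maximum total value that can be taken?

Best selections within volume 14 and stock limits:
- 2×item 1 + 2×item 2: volume 14, value 88
- 1×item 1 + 2×item 2: volume 12, value 71
Best: $88.

$88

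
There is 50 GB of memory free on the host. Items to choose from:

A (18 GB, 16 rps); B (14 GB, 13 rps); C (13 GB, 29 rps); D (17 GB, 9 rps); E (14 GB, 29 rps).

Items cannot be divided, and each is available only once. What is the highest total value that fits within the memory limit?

74 rps

Check high-value combinations within 50 GB:
- A+C+E: memory 18+13+14=45, value 16+29+29=74
- B+C+E: memory 14+13+14=41, value 13+29+29=71
- C+D+E: memory 13+17+14=44, value 29+9+29=67
Best: 74 rps.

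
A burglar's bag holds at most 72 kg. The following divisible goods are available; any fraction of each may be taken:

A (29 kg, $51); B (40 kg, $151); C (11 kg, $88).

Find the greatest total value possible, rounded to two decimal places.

275.93

Take in order of value per unit:
- C (88/11 per unit): all 11 → value 88, running total 88.00
- B (151/40 per unit): all 40 → value 151, running total 239.00
- A (51/29 per unit): 21 of 29 → value 21×51/29 = 36.9310, running total 275.93
Total 275.93.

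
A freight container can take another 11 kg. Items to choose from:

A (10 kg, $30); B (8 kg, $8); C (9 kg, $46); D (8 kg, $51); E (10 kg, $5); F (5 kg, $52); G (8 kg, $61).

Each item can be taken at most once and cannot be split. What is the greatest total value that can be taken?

Check high-value combinations within 11 kg:
- G: weight 8, value 61
- F: weight 5, value 52
- D: weight 8, value 51
Best: $61.

$61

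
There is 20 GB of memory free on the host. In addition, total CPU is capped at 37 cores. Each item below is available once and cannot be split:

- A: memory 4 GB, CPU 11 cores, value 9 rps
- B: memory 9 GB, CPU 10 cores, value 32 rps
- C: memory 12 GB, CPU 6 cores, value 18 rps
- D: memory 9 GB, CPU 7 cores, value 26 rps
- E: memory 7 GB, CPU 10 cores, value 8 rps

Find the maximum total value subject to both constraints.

Feasible sets respecting both limits:
- B+D: memory 18, CPU 17, value 58
- A+B+E: memory 20, CPU 31, value 49
- A+D+E: memory 20, CPU 28, value 43
- A+B: memory 13, CPU 21, value 41
Best: 58 rps.

58 rps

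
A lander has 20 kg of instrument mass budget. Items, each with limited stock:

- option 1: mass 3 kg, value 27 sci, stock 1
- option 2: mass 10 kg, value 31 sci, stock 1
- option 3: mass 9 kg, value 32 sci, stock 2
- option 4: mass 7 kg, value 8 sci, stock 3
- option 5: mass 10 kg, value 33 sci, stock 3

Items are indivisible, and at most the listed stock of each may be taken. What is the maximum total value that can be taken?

Best selections within mass 20 and stock limits:
- 1×option 1 + 1×option 4 + 1×option 5: mass 20, value 68
- 1×option 1 + 1×option 3 + 1×option 4: mass 19, value 67
- 2×option 5: mass 20, value 66
- 1×option 1 + 1×option 2 + 1×option 4: mass 20, value 66
Best: 68 sci.

68 sci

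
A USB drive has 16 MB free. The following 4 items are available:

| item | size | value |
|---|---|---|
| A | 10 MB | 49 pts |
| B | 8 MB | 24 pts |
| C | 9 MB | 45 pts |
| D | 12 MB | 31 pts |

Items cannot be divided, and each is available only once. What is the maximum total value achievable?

This is a 0/1 knapsack; check combinations near the capacity.
- A: size 10, value 49
- C: size 9, value 45
- D: size 12, value 31
- B: size 8, value 24
Best: 49 pts.

49 pts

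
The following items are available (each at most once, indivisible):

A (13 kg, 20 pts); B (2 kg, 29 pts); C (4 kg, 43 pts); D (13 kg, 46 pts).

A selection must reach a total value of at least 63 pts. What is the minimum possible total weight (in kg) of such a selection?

6

Subsets with value ≥ 63, sorted by total weight:
- B+C: weight 6, value 72
- B+D: weight 15, value 75
Minimum weight: 6 kg.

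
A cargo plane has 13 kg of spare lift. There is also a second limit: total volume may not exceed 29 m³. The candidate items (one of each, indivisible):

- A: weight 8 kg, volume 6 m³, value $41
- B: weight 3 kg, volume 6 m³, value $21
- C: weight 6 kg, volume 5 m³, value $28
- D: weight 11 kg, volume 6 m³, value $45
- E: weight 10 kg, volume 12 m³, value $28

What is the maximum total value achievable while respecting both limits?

$62

Feasible sets respecting both limits:
- A+B: weight 11, volume 12, value 62
- B+C: weight 9, volume 11, value 49
- B+E: weight 13, volume 18, value 49
Best: $62.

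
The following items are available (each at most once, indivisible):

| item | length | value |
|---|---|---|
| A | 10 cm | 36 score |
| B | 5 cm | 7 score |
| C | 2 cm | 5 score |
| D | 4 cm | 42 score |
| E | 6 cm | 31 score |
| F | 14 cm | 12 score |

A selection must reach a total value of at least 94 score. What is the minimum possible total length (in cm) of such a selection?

Subsets with value ≥ 94, sorted by total length:
- A+D+E: length 20, value 109
- A+C+D+E: length 22, value 114
- A+B+D+E: length 25, value 116
- A+B+C+D+E: length 27, value 121
Minimum length: 20 cm.

20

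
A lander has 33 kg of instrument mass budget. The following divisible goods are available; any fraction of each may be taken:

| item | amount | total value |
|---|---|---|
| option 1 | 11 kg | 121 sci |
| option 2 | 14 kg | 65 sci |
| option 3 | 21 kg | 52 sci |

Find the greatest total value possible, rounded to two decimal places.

Take in order of value per unit:
- option 1 (121/11 per unit): all 11 → value 121, running total 121.00
- option 2 (65/14 per unit): all 14 → value 65, running total 186.00
- option 3 (52/21 per unit): 8 of 21 → value 8×52/21 = 19.8095, running total 205.81
Total 205.81.

205.81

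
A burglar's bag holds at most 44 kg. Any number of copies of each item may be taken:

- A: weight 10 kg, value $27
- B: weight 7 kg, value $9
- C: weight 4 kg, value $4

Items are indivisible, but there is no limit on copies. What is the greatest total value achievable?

Best value-per-unit is A at 27/10; filling with it alone gives 4×27 = 108.
Optimal mix: 4×A + 1×C → weight 44, value 112.

$112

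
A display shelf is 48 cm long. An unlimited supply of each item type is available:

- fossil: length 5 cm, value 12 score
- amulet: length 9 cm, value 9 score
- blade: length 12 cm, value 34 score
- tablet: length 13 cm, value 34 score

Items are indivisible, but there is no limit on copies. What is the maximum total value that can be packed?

136 score

Best value-per-unit is blade at 34/12, and filling with it alone uses length 4×12=48. No mix of the others beats 4×34 = 136.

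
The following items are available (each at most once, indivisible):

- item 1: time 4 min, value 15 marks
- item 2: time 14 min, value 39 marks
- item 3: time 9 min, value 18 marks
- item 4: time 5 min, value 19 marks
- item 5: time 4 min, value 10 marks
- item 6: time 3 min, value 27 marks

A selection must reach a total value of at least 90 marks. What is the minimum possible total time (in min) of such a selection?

Subsets with value ≥ 90, sorted by total time:
- item 1+item 2+item 5+item 6: time 25, value 91
- item 1+item 2+item 4+item 6: time 26, value 100
- item 2+item 4+item 5+item 6: time 26, value 95
- item 1+item 2+item 4+item 5+item 6: time 30, value 110
Minimum time: 25 min.

25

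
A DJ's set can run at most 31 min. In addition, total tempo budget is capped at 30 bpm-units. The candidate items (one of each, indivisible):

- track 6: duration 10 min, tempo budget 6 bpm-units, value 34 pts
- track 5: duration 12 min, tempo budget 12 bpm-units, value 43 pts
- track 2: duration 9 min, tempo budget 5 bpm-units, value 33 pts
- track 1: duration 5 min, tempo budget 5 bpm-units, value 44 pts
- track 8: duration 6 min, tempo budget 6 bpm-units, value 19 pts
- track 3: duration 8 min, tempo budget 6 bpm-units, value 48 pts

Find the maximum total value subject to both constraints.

154 pts

Feasible sets respecting both limits:
- track 5+track 1+track 8+track 3: duration 31, tempo budget 29, value 154
- track 6+track 1+track 8+track 3: duration 29, tempo budget 23, value 145
- track 2+track 1+track 8+track 3: duration 28, tempo budget 22, value 144
Best: 154 pts.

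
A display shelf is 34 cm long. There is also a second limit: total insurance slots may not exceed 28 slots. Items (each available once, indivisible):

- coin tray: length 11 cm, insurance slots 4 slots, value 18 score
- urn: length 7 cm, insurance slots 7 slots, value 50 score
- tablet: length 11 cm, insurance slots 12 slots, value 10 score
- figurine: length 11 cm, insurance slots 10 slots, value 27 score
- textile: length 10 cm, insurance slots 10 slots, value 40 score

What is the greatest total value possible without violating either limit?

Feasible sets respecting both limits:
- urn+figurine+textile: length 28, insurance slots 27, value 117
- coin tray+urn+textile: length 28, insurance slots 21, value 108
- coin tray+urn+figurine: length 29, insurance slots 21, value 95
- urn+textile: length 17, insurance slots 17, value 90
Best: 117 score.

117 score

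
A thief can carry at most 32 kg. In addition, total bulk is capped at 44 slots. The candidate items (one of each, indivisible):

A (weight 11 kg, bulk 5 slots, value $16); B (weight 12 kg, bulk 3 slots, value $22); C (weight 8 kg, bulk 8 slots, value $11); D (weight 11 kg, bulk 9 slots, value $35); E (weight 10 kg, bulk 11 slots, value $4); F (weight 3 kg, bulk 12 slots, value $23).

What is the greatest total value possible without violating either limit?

Feasible sets respecting both limits:
- B+D+F: weight 26, bulk 24, value 80
- A+D+F: weight 25, bulk 26, value 74
- C+D+E+F: weight 32, bulk 40, value 73
- C+D+F: weight 22, bulk 29, value 69
Best: $80.

$80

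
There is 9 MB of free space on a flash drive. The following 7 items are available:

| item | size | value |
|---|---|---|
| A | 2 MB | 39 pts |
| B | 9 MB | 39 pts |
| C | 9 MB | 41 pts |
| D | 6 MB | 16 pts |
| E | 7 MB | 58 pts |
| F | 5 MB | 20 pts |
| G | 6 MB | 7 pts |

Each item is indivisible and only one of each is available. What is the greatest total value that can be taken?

Check high-value combinations within 9 MB:
- A+E: size 2+7=9, value 39+58=97
- A+F: size 2+5=7, value 39+20=59
- E: size 7, value 58
- A+D: size 2+6=8, value 39+16=55
- A+G: size 2+6=8, value 39+7=46
Best: 97 pts.

97 pts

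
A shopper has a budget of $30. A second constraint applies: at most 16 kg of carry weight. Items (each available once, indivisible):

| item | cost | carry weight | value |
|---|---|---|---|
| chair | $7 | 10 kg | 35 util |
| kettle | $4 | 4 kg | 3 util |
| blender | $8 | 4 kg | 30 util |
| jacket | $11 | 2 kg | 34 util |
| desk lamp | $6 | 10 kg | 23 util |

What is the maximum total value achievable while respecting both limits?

Feasible sets respecting both limits:
- chair+blender+jacket: cost 26, carry weight 16, value 99
- blender+jacket+desk lamp: cost 25, carry weight 16, value 87
- chair+kettle+jacket: cost 22, carry weight 16, value 72
- chair+jacket: cost 18, carry weight 12, value 69
Best: 99 util.

99 util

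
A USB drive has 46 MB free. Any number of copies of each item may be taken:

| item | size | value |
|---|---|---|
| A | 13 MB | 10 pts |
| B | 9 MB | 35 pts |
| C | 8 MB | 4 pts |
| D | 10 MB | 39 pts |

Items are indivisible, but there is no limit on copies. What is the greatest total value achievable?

179 pts

Best value-per-unit is D at 39/10; filling with it alone gives 4×39 = 156.
Optimal mix: 4×B + 1×D → size 46, value 179.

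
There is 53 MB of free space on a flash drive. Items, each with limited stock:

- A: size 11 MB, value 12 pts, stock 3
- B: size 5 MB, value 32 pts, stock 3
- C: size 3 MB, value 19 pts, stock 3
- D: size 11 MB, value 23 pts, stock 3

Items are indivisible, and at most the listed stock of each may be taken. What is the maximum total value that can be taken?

Best selections within size 53 and stock limits:
- 3×B + 3×C + 2×D: size 46, value 199
- 2×B + 3×C + 3×D: size 52, value 190
Best: 199 pts.

199 pts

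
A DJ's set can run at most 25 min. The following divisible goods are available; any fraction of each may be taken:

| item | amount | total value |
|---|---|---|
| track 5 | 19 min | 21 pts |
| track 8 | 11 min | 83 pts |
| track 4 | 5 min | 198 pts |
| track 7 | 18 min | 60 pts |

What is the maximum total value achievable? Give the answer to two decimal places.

Take in order of value per unit:
- track 4 (198/5 per unit): all 5 → value 198, running total 198.00
- track 8 (83/11 per unit): all 11 → value 83, running total 281.00
- track 7 (60/18 per unit): 9 of 18 → value 9×60/18 = 30.0000, running total 311.00
Total 311.00.

311.00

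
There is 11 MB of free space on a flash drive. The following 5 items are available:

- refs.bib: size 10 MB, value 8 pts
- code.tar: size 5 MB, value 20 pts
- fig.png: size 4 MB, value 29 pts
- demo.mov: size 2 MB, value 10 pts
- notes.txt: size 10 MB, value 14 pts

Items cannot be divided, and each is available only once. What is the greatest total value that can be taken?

Check high-value combinations within 11 MB:
- code.tar+fig.png+demo.mov: size 5+4+2=11, value 20+29+10=59
- code.tar+fig.png: size 5+4=9, value 20+29=49
- fig.png+demo.mov: size 4+2=6, value 29+10=39
Best: 59 pts.

59 pts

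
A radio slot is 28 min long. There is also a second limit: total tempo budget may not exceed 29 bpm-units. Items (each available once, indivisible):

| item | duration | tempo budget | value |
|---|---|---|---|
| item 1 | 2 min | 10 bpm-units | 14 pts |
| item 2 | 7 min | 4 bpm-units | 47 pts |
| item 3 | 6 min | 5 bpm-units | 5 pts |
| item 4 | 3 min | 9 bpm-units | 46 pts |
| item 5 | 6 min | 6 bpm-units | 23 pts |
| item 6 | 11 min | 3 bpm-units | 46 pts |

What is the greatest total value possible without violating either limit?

Feasible sets respecting both limits:
- item 2+item 4+item 5+item 6: duration 27, tempo budget 22, value 162
- item 1+item 2+item 4+item 6: duration 23, tempo budget 26, value 153
- item 2+item 3+item 4+item 6: duration 27, tempo budget 21, value 144
- item 2+item 4+item 6: duration 21, tempo budget 16, value 139
Best: 162 pts.

162 pts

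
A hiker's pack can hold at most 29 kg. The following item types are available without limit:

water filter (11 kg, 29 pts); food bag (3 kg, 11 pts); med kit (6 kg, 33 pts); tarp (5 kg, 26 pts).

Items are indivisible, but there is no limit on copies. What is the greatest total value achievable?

158 pts

Best value-per-unit is med kit at 33/6; filling with it alone gives 4×33 = 132.
Optimal mix: 4×med kit + 1×tarp → weight 29, value 158.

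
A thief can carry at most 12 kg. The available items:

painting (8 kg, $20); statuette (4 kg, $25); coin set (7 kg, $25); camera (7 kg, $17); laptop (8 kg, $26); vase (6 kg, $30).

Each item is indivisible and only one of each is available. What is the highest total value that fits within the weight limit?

Check high-value combinations within 12 kg:
- statuette+vase: weight 4+6=10, value 25+30=55
- statuette+laptop: weight 4+8=12, value 25+26=51
- statuette+coin set: weight 4+7=11, value 25+25=50
Best: $55.

$55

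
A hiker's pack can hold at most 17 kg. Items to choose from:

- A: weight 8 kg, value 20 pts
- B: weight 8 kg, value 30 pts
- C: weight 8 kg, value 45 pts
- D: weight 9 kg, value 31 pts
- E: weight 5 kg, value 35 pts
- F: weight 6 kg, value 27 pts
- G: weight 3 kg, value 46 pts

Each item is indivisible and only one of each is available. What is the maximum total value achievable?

Check high-value combinations within 17 kg:
- C+E+G: weight 8+5+3=16, value 45+35+46=126
- C+F+G: weight 8+6+3=17, value 45+27+46=118
- D+E+G: weight 9+5+3=17, value 31+35+46=112
- B+E+G: weight 8+5+3=16, value 30+35+46=111
- E+F+G: weight 5+6+3=14, value 35+27+46=108
Best: 126 pts.

126 pts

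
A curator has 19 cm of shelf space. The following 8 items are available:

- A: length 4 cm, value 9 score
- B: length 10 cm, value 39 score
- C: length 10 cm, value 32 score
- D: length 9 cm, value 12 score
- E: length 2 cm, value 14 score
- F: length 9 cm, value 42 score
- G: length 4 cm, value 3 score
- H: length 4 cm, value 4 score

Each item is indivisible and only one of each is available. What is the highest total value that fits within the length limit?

Check high-value combinations within 19 cm:
- B+F: length 10+9=19, value 39+42=81
- C+F: length 10+9=19, value 32+42=74
- A+E+F+H: length 4+2+9+4=19, value 9+14+42+4=69
- A+E+F+G: length 4+2+9+4=19, value 9+14+42+3=68
- A+E+F: length 4+2+9=15, value 9+14+42=65
Best: 81 score.

81 score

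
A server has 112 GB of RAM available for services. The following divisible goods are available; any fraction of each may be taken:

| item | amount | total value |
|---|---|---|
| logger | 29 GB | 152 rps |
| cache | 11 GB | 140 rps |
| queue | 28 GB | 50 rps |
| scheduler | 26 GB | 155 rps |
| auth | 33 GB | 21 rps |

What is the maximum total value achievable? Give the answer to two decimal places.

508.45

Take in order of value per unit:
- cache (140/11 per unit): all 11 → value 140, running total 140.00
- scheduler (155/26 per unit): all 26 → value 155, running total 295.00
- logger (152/29 per unit): all 29 → value 152, running total 447.00
- queue (50/28 per unit): all 28 → value 50, running total 497.00
- auth (21/33 per unit): 18 of 33 → value 18×21/33 = 11.4545, running total 508.45
Total 508.45.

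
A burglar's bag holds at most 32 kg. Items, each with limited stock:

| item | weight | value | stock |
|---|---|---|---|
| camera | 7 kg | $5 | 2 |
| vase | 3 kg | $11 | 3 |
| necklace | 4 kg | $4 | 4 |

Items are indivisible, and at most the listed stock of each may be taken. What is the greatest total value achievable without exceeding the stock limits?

$54

Top feasible selections:
- 1×camera + 3×vase + 4×necklace: weight 32, value 54
- 2×camera + 3×vase + 2×necklace: weight 31, value 51
- 1×camera + 3×vase + 3×necklace: weight 28, value 50
- 3×vase + 4×necklace: weight 25, value 49
Best: $54.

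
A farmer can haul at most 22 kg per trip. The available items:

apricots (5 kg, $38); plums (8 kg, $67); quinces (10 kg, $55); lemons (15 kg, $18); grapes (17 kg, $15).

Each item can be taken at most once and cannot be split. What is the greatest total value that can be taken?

Check high-value combinations within 22 kg:
- plums+quinces: weight 8+10=18, value 67+55=122
- apricots+plums: weight 5+8=13, value 38+67=105
- apricots+quinces: weight 5+10=15, value 38+55=93
Best: $122.

$122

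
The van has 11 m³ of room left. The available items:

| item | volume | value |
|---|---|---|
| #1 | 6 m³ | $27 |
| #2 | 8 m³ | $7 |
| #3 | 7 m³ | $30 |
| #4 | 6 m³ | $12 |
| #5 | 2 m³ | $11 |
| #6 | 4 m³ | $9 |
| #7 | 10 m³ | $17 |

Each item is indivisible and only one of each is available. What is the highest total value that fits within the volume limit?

Check high-value combinations within 11 m³:
- #3+#5: volume 7+2=9, value 30+11=41
- #3+#6: volume 7+4=11, value 30+9=39
- #1+#5: volume 6+2=8, value 27+11=38
Best: $41.

$41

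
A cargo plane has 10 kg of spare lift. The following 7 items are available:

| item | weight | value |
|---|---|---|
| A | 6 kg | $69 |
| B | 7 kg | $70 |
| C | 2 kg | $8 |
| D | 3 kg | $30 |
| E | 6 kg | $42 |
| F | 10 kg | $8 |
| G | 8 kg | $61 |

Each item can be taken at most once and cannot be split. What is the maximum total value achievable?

$100

Check high-value combinations within 10 kg:
- B+D: weight 7+3=10, value 70+30=100
- A+D: weight 6+3=9, value 69+30=99
- B+C: weight 7+2=9, value 70+8=78
Best: $100.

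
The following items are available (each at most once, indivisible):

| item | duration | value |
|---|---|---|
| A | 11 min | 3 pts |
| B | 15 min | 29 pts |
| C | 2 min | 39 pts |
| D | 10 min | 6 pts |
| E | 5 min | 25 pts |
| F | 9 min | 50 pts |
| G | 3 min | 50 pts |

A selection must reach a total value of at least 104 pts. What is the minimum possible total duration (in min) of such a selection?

10

Subsets with value ≥ 104, sorted by total duration:
- C+E+G: duration 10, value 114
- C+F+G: duration 14, value 139
- C+E+F: duration 16, value 114
- E+F+G: duration 17, value 125
Minimum duration: 10 min.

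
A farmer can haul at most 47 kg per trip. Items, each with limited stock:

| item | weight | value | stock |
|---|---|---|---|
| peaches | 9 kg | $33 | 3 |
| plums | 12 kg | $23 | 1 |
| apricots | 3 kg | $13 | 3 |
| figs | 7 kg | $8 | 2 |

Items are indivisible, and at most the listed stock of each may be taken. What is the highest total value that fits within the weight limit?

$148

Top feasible selections:
- 3×peaches + 1×plums + 2×apricots: weight 45, value 148
- 3×peaches + 3×apricots + 1×figs: weight 43, value 146
- 3×peaches + 2×apricots + 2×figs: weight 47, value 141
Best: $148.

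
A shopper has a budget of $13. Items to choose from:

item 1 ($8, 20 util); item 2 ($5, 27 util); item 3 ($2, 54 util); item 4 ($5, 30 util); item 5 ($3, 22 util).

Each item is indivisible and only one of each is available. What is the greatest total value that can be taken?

111 util

This is a 0/1 knapsack; check combinations near the capacity.
- item 2+item 3+item 4: cost 5+2+5=12, value 27+54+30=111
- item 3+item 4+item 5: cost 2+5+3=10, value 54+30+22=106
- item 2+item 3+item 5: cost 5+2+3=10, value 27+54+22=103
- item 1+item 3+item 5: cost 8+2+3=13, value 20+54+22=96
Best: 111 util.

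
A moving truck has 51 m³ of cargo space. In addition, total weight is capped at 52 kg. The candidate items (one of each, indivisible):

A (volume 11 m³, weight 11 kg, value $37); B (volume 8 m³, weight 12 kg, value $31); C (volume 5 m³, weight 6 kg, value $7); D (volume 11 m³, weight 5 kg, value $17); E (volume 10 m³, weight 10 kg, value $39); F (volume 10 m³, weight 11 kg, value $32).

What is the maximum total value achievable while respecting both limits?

Feasible sets respecting both limits:
- A+B+D+E+F: volume 50, weight 49, value 156
- A+B+C+E+F: volume 44, weight 50, value 146
- A+B+E+F: volume 39, weight 44, value 139
Best: $156.

$156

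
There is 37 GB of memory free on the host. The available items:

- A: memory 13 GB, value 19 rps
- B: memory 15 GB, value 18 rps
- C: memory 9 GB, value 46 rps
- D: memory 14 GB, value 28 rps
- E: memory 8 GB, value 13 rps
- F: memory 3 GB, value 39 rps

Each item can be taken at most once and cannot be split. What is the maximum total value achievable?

Check high-value combinations within 37 GB:
- C+D+E+F: memory 9+14+8+3=34, value 46+28+13+39=126
- A+C+E+F: memory 13+9+8+3=33, value 19+46+13+39=117
- B+C+E+F: memory 15+9+8+3=35, value 18+46+13+39=116
- C+D+F: memory 9+14+3=26, value 46+28+39=113
- A+C+F: memory 13+9+3=25, value 19+46+39=104
Best: 126 rps.

126 rps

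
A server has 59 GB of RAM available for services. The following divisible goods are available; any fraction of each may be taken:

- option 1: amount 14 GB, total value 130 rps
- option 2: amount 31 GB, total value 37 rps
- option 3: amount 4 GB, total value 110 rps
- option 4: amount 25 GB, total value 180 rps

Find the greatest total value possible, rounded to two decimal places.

439.10

Take in order of value per unit:
- option 3 (110/4 per unit): all 4 → value 110, running total 110.00
- option 1 (130/14 per unit): all 14 → value 130, running total 240.00
- option 4 (180/25 per unit): all 25 → value 180, running total 420.00
- option 2 (37/31 per unit): 16 of 31 → value 16×37/31 = 19.0968, running total 439.10
Total 439.10.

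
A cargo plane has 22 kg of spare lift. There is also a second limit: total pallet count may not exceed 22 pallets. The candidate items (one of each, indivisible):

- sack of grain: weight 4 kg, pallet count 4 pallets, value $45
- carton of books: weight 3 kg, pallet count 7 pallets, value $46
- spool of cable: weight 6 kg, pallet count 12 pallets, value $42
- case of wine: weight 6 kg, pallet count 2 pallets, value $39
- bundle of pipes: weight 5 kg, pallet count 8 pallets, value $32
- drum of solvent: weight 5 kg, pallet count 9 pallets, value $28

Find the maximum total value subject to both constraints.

$162

Feasible sets respecting both limits:
- sack of grain+carton of books+case of wine+bundle of pipes: weight 18, pallet count 21, value 162
- sack of grain+carton of books+case of wine+drum of solvent: weight 18, pallet count 22, value 158
- sack of grain+carton of books+case of wine: weight 13, pallet count 13, value 130
Best: $162.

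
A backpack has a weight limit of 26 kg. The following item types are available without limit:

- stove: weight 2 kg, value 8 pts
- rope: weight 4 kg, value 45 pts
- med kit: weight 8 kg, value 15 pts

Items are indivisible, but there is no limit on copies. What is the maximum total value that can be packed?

278 pts

Best value-per-unit is rope at 45/4; filling with it alone gives 6×45 = 270.
Optimal mix: 1×stove + 6×rope → weight 26, value 278.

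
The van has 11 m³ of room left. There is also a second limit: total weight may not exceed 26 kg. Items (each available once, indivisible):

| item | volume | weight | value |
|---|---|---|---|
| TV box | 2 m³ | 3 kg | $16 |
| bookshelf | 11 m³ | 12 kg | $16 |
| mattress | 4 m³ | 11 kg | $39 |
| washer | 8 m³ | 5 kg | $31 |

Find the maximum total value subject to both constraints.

Feasible sets respecting both limits:
- TV box+mattress: volume 6, weight 14, value 55
- TV box+washer: volume 10, weight 8, value 47
- mattress: volume 4, weight 11, value 39
- washer: volume 8, weight 5, value 31
Best: $55.

$55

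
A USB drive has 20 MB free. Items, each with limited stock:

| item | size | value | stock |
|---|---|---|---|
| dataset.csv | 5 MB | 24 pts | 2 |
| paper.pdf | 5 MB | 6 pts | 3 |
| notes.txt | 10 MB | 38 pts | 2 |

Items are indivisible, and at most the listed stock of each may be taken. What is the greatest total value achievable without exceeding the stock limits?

Best selections within size 20 and stock limits:
- 2×dataset.csv + 1×notes.txt: size 20, value 86
- 2×notes.txt: size 20, value 76
- 1×dataset.csv + 1×paper.pdf + 1×notes.txt: size 20, value 68
Best: 86 pts.

86 pts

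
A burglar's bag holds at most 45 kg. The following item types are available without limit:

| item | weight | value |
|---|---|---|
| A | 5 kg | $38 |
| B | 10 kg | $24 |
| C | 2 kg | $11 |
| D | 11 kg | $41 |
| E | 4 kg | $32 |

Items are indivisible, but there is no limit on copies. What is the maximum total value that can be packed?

$358

Best value-per-unit is E at 32/4; filling with it alone gives 11×32 = 352.
Optimal mix: 1×A + 10×E → weight 45, value 358.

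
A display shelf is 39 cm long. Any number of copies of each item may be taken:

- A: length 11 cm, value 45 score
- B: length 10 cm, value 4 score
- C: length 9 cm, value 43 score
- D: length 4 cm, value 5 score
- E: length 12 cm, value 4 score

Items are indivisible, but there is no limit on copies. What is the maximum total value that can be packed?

174 score

Best value-per-unit is C at 43/9; filling with it alone gives 4×43 = 172.
Optimal mix: 1×A + 3×C → length 38, value 174.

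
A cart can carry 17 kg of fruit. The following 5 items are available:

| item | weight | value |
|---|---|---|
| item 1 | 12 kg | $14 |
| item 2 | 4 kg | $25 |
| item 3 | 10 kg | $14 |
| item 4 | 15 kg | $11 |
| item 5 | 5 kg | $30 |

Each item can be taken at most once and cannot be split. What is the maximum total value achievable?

Check high-value combinations within 17 kg:
- item 2+item 5: weight 4+5=9, value 25+30=55
- item 3+item 5: weight 10+5=15, value 14+30=44
- item 1+item 5: weight 12+5=17, value 14+30=44
- item 2+item 3: weight 4+10=14, value 25+14=39
Best: $55.

$55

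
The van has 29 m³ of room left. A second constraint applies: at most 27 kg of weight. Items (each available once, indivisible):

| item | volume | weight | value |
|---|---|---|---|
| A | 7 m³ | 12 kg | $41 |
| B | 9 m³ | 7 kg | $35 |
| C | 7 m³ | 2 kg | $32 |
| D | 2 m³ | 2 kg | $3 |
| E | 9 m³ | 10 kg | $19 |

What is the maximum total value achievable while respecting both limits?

$111

Feasible sets respecting both limits:
- A+B+C+D: volume 25, weight 23, value 111
- A+B+C: volume 23, weight 21, value 108
- A+C+D+E: volume 25, weight 26, value 95
- A+C+E: volume 23, weight 24, value 92
Best: $111.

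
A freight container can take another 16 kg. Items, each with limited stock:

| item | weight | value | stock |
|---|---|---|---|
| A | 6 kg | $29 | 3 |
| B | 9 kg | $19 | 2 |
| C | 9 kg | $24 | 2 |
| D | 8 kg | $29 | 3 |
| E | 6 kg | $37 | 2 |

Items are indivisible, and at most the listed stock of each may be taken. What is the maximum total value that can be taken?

Best selections within weight 16 and stock limits:
- 2×E: weight 12, value 74
- 1×A + 1×E: weight 12, value 66
- 1×D + 1×E: weight 14, value 66
- 1×C + 1×E: weight 15, value 61
Best: $74.

$74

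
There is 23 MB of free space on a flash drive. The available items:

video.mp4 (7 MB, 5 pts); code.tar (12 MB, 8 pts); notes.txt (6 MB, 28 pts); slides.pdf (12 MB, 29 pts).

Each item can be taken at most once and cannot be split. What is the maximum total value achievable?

This is a 0/1 knapsack; check combinations near the capacity.
- notes.txt+slides.pdf: size 6+12=18, value 28+29=57
- code.tar+notes.txt: size 12+6=18, value 8+28=36
- video.mp4+slides.pdf: size 7+12=19, value 5+29=34
Best: 57 pts.

57 pts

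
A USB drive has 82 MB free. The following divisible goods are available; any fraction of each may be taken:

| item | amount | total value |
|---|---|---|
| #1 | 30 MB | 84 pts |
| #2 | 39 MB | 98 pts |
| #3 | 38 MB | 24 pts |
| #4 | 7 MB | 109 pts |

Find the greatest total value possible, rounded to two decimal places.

294.79

Take in order of value per unit:
- #4 (109/7 per unit): all 7 → value 109, running total 109.00
- #1 (84/30 per unit): all 30 → value 84, running total 193.00
- #2 (98/39 per unit): all 39 → value 98, running total 291.00
- #3 (24/38 per unit): 6 of 38 → value 6×24/38 = 3.7895, running total 294.79
Total 294.79.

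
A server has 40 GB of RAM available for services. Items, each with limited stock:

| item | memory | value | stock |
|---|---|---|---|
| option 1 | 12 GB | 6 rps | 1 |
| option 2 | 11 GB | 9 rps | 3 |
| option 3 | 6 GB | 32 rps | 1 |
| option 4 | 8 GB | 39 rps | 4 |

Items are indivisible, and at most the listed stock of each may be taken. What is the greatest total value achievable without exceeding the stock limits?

188 rps

Best selections within memory 40 and stock limits:
- 1×option 3 + 4×option 4: memory 38, value 188
- 4×option 4: memory 32, value 156
- 1×option 3 + 3×option 4: memory 30, value 149
Best: 188 rps.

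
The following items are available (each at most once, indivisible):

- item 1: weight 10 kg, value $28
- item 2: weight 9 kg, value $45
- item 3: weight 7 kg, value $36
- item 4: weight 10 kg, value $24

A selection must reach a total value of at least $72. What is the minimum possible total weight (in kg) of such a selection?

16

Subsets with value ≥ 72, sorted by total weight:
- item 2+item 3: weight 16, value 81
- item 1+item 2: weight 19, value 73
Minimum weight: 16 kg.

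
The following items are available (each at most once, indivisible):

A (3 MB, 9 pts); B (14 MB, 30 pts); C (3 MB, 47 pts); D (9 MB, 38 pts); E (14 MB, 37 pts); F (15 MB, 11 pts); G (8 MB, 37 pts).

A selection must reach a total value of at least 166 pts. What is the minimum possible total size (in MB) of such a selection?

37

Subsets with value ≥ 166, sorted by total size:
- A+C+D+E+G: size 37, value 168
- B+C+D+E+G: size 48, value 189
- C+D+E+F+G: size 49, value 170
- A+B+C+D+E+G: size 51, value 198
Minimum size: 37 MB.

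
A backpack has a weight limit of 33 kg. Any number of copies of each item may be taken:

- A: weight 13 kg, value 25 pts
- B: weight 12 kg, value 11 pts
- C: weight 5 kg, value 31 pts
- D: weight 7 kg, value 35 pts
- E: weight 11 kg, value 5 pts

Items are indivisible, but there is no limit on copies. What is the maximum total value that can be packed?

Best value-per-unit is C at 31/5; filling with it alone gives 6×31 = 186.
Optimal mix: 5×C + 1×D → weight 32, value 190.

190 pts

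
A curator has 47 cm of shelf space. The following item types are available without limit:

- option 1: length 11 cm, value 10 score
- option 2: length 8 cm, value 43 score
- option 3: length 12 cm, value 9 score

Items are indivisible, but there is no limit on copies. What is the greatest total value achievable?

Best value-per-unit is option 2 at 43/8, and filling with it alone uses length 5×8=40. No mix of the others beats 5×43 = 215.

215 score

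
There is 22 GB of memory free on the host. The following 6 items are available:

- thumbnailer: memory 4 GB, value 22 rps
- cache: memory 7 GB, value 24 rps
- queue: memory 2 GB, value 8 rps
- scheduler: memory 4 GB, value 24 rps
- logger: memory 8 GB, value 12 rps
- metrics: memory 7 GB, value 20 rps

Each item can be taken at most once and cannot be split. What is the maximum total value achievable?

90 rps

Check high-value combinations within 22 GB:
- thumbnailer+cache+scheduler+metrics: memory 4+7+4+7=22, value 22+24+24+20=90
- thumbnailer+cache+queue+scheduler: memory 4+7+2+4=17, value 22+24+8+24=78
- cache+queue+scheduler+metrics: memory 7+2+4+7=20, value 24+8+24+20=76
- thumbnailer+queue+scheduler+metrics: memory 4+2+4+7=17, value 22+8+24+20=74
- thumbnailer+cache+queue+metrics: memory 4+7+2+7=20, value 22+24+8+20=74
Best: 90 rps.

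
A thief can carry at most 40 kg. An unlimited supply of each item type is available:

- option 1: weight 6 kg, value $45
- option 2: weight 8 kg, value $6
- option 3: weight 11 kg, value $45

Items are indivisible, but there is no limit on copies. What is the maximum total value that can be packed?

$270

Best value-per-unit is option 1 at 45/6, and filling with it alone uses weight 6×6=36. No mix of the others beats 6×45 = 270.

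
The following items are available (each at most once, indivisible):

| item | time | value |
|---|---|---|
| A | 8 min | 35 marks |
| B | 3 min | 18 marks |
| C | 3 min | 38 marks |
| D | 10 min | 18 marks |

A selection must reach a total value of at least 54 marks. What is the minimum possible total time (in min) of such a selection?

Subsets with value ≥ 54, sorted by total time:
- B+C: time 6, value 56
- A+C: time 11, value 73
Minimum time: 6 min.

6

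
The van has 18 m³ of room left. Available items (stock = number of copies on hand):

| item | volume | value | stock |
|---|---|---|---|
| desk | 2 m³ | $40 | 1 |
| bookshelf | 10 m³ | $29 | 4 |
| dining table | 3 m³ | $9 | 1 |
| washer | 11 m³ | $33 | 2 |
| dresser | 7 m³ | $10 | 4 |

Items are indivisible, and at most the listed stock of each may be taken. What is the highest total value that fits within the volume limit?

Top feasible selections:
- 1×desk + 1×dining table + 1×washer: volume 16, value 82
- 1×desk + 1×bookshelf + 1×dining table: volume 15, value 78
Best: $82.

$82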